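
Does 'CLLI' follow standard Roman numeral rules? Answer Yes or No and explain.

'CLLI': L should not appear more than once

No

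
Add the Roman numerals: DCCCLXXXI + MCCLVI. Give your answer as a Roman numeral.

DCCCLXXXI = 881
MCCLVI = 1256
881 + 1256 = 2137

MMCXXXVII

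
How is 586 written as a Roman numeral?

Convert 586 to Roman numerals:
  586 contains 1×500 (D)
  86 contains 1×50 (L)
  36 contains 3×10 (XXX)
  6 contains 1×5 (V)
  1 contains 1×1 (I)

DLXXXVI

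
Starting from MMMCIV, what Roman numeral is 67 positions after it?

MMMCIV = 3104
3104 + 67 = 3171

MMMCLXXI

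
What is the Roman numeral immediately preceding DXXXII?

DXXXII = 532; previous is 531

DXXXI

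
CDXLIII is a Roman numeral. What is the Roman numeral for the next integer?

CDXLIII = 443, so the next integer is 443 + 1 = 444

CDXLIV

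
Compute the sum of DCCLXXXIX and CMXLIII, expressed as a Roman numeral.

DCCLXXXIX = 789
CMXLIII = 943
789 + 943 = 1732

MDCCXXXII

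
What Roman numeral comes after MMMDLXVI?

MMMDLXVI = 3566, so the next integer is 3566 + 1 = 3567

MMMDLXVII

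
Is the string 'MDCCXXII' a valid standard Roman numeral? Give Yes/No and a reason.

'MDCCXXII': Check the rules: uses only the symbols I, V, X, L, C, D, M; no symbol is repeated more than three times in a row; V, L and D each appear at most once; no smaller symbol precedes a larger one (values never increase from left to right). Value: M (1000) + D (500) + C (100) + C (100) + X (10) + X (10) + I (1) + I (1) = 1722. So it is a valid standard Roman numeral.

Yes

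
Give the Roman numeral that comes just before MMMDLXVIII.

MMMDLXVIII = 3568, so the previous integer is 3568 - 1 = 3567

MMMDLXVII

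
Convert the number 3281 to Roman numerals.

Convert 3281 to Roman numerals:
  3281 contains 3×1000 (MMM)
  281 contains 2×100 (CC)
  81 contains 1×50 (L)
  31 contains 3×10 (XXX)
  1 contains 1×1 (I)

MMMCCLXXXI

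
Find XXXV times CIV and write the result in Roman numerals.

XXXV = 35
CIV = 104
35 × 104 = 3640

MMMDCXL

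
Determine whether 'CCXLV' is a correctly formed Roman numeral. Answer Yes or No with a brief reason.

'CCXLV': Check the rules: uses only the symbols I, V, X, L, C, D, M; no symbol is repeated more than three times in a row; V, L and D each appear at most once; the only place a smaller symbol precedes a larger one is the allowed subtractive pair XL, the symbol right after such a pair (if any) is smaller than the pair's first symbol, and otherwise the values never increase from left to right. Value: C (100) + C (100) + XL (40) + V (5) = 245. So it is a valid standard Roman numeral.

Yes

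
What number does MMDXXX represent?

MMDXXX: M=1000, M=1000, D=500, X=10, X=10, X=10
1000 + 1000 + 500 + 10 + 10 + 10 = 2530

2530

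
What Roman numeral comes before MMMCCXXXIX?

MMMCCXXXIX = 3239; previous is 3238

MMMCCXXXVIII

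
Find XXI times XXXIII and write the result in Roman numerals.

XXI = 21
XXXIII = 33
21 × 33 = 693

DCXCIII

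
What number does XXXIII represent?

XXXIII: X=10, X=10, X=10, I=1, I=1, I=1
10 + 10 + 10 + 1 + 1 + 1 = 33

33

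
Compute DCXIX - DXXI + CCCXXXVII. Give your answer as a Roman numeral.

DCXIX = 619, DXXI = 521, CCCXXXVII = 337
619 - 521 = 98
98 + 337 = 435

CDXXXV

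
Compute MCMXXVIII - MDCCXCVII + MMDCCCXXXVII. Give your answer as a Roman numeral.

MCMXXVIII = 1928, MDCCXCVII = 1797, MMDCCCXXXVII = 2837
1928 - 1797 = 131
131 + 2837 = 2968

MMCMLXVIII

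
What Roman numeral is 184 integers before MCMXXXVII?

MCMXXXVII = 1937
1937 - 184 = 1753

MDCCLIII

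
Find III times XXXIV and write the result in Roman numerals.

III = 3
XXXIV = 34
3 × 34 = 102

CII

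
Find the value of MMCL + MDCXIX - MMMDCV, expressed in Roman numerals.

MMCL = 2150, MDCXIX = 1619, MMMDCV = 3605
2150 + 1619 = 3769
3769 - 3605 = 164

CLXIV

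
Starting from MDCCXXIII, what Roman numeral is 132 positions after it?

MDCCXXIII = 1723
1723 + 132 = 1855

MDCCCLV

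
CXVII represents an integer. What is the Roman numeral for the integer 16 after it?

CXVII = 117
117 + 16 = 133

CXXXIII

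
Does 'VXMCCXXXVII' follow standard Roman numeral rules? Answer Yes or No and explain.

'VXMCCXXXVII': V should not appear more than once

No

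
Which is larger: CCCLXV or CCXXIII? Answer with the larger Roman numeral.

CCCLXV = 365
CCXXIII = 223
365 is larger

CCCLXV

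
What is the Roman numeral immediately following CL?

CL = 150; next is 151

CLI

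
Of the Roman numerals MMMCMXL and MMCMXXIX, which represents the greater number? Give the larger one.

MMMCMXL = 3940
MMCMXXIX = 2929
3940 is larger

MMMCMXL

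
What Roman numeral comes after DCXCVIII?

DCXCVIII = 698; next is 699

DCXCIX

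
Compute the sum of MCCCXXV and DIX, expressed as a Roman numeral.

MCCCXXV = 1325
DIX = 509
1325 + 509 = 1834

MDCCCXXXIV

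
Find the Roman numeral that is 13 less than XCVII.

XCVII = 97
97 - 13 = 84

LXXXIV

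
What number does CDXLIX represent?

CDXLIX: CD=400, XL=40, IX=9
400 + 40 + 9 = 449

449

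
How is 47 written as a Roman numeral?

Convert 47 to Roman numerals:
  47 contains 1×40 (XL)
  7 contains 1×5 (V)
  2 contains 2×1 (II)

XLVII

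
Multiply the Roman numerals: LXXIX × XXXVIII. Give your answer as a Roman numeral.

LXXIX = 79
XXXVIII = 38
79 × 38 = 3002

MMMII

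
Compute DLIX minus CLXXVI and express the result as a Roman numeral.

DLIX = 559
CLXXVI = 176
559 - 176 = 383

CCCLXXXIII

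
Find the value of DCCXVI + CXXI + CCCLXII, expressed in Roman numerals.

DCCXVI = 716, CXXI = 121, CCCLXII = 362
716 + 121 = 837
837 + 362 = 1199

MCXCIX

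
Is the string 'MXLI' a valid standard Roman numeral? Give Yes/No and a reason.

'MXLI': Check the rules: uses only the symbols I, V, X, L, C, D, M; no symbol is repeated more than three times in a row; V, L and D each appear at most once; the only place a smaller symbol precedes a larger one is the allowed subtractive pair XL, the symbol right after such a pair (if any) is smaller than the pair's first symbol, and otherwise the values never increase from left to right. Value: M (1000) + XL (40) + I (1) = 1041. So it is a valid standard Roman numeral.

Yes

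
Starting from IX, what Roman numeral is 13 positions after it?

IX = 9
9 + 13 = 22

XXII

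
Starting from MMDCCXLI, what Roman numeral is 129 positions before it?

MMDCCXLI = 2741
2741 - 129 = 2612

MMDCXII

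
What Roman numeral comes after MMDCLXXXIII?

MMDCLXXXIII = 2683; next is 2684

MMDCLXXXIV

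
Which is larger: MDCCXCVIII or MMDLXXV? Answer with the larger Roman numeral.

MDCCXCVIII = 1798
MMDLXXV = 2575
2575 is larger

MMDLXXV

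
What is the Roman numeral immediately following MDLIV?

MDLIV = 1554; next is 1555

MDLV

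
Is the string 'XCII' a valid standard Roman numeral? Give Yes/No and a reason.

'XCII': Check the rules: uses only the symbols I, V, X, L, C, D, M; no symbol is repeated more than three times in a row; V, L and D each appear at most once; the only place a smaller symbol precedes a larger one is the allowed subtractive pair XC, the symbol right after such a pair (if any) is smaller than the pair's first symbol, and otherwise the values never increase from left to right. Value: XC (90) + I (1) + I (1) = 92. So it is a valid standard Roman numeral.

Yes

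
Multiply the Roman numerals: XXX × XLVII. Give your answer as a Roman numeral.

XXX = 30
XLVII = 47
30 × 47 = 1410

MCDX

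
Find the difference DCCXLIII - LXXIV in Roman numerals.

DCCXLIII = 743
LXXIV = 74
743 - 74 = 669

DCLXIX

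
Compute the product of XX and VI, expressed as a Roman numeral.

XX = 20
VI = 6
20 × 6 = 120

CXX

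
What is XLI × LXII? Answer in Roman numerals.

XLI = 41
LXII = 62
41 × 62 = 2542

MMDXLII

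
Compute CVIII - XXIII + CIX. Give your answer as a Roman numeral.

CVIII = 108, XXIII = 23, CIX = 109
108 - 23 = 85
85 + 109 = 194

CXCIV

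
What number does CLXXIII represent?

CLXXIII: C=100, L=50, X=10, X=10, I=1, I=1, I=1
100 + 50 + 10 + 10 + 1 + 1 + 1 = 173

173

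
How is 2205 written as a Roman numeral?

Convert 2205 to Roman numerals:
  2205 contains 2×1000 (MM)
  205 contains 2×100 (CC)
  5 contains 1×5 (V)

MMCCV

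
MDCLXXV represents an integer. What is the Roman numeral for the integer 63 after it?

MDCLXXV = 1675
1675 + 63 = 1738

MDCCXXXVIII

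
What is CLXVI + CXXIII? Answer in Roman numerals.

CLXVI = 166
CXXIII = 123
166 + 123 = 289

CCLXXXIX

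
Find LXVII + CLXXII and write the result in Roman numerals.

LXVII = 67
CLXXII = 172
67 + 172 = 239

CCXXXIX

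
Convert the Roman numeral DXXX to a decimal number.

DXXX: D=500, X=10, X=10, X=10
500 + 10 + 10 + 10 = 530

530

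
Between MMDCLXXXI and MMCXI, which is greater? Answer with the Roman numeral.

MMDCLXXXI = 2681
MMCXI = 2111
2681 is larger

MMDCLXXXI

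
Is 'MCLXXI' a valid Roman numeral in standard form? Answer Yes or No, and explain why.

'MCLXXI': Check the rules: uses only the symbols I, V, X, L, C, D, M; no symbol is repeated more than three times in a row; V, L and D each appear at most once; no smaller symbol precedes a larger one (values never increase from left to right). Value: M (1000) + C (100) + L (50) + X (10) + X (10) + I (1) = 1171. So it is a valid standard Roman numeral.

Yes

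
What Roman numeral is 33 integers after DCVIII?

DCVIII = 608
608 + 33 = 641

DCXLI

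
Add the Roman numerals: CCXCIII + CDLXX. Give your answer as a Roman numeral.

CCXCIII = 293
CDLXX = 470
293 + 470 = 763

DCCLXIII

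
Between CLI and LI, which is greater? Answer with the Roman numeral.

CLI = 151
LI = 51
151 is larger

CLI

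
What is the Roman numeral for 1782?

Convert 1782 to Roman numerals:
  1782 contains 1×1000 (M)
  782 contains 1×500 (D)
  282 contains 2×100 (CC)
  82 contains 1×50 (L)
  32 contains 3×10 (XXX)
  2 contains 2×1 (II)

MDCCLXXXII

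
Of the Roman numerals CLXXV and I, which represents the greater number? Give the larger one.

CLXXV = 175
I = 1
175 is larger

CLXXV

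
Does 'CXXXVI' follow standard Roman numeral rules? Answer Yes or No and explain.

'CXXXVI': Check the rules: uses only the symbols I, V, X, L, C, D, M; no symbol is repeated more than three times in a row; V, L and D each appear at most once; no smaller symbol precedes a larger one (values never increase from left to right). Value: C (100) + X (10) + X (10) + X (10) + V (5) + I (1) = 136. So it is a valid standard Roman numeral.

Yes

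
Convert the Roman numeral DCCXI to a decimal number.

DCCXI: D=500, C=100, C=100, X=10, I=1
500 + 100 + 100 + 10 + 1 = 711

711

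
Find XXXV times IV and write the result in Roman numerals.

XXXV = 35
IV = 4
35 × 4 = 140

CXL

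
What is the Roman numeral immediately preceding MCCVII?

MCCVII = 1207, so the previous integer is 1207 - 1 = 1206

MCCVI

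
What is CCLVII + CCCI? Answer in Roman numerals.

CCLVII = 257
CCCI = 301
257 + 301 = 558

DLVIII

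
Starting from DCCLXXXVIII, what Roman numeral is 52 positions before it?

DCCLXXXVIII = 788
788 - 52 = 736

DCCXXXVI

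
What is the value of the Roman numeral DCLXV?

DCLXV: D=500, C=100, L=50, X=10, V=5
500 + 100 + 50 + 10 + 5 = 665

665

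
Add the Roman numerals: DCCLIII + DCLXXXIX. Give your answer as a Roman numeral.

DCCLIII = 753
DCLXXXIX = 689
753 + 689 = 1442

MCDXLII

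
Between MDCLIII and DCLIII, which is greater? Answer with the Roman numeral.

MDCLIII = 1653
DCLIII = 653
1653 is larger

MDCLIII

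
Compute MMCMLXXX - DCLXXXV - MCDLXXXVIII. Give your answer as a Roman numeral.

MMCMLXXX = 2980, DCLXXXV = 685, MCDLXXXVIII = 1488
2980 - 685 = 2295
2295 - 1488 = 807

DCCCVII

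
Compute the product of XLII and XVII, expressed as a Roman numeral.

XLII = 42
XVII = 17
42 × 17 = 714

DCCXIV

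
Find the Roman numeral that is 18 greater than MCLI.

MCLI = 1151
1151 + 18 = 1169

MCLXIX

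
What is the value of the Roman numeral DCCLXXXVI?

DCCLXXXVI: D=500, C=100, C=100, L=50, X=10, X=10, X=10, V=5, I=1
500 + 100 + 100 + 50 + 10 + 10 + 10 + 5 + 1 = 786

786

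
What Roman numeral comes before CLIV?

CLIV = 154, so the previous integer is 154 - 1 = 153

CLIII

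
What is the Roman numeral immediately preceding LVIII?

LVIII = 58, so the previous integer is 58 - 1 = 57

LVII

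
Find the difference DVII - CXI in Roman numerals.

DVII = 507
CXI = 111
507 - 111 = 396

CCCXCVI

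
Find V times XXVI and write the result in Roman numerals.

V = 5
XXVI = 26
5 × 26 = 130

CXXX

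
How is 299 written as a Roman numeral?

Convert 299 to Roman numerals:
  299 contains 2×100 (CC)
  99 contains 1×90 (XC)
  9 contains 1×9 (IX)

CCXCIX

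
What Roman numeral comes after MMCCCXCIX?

MMCCCXCIX = 2399, so the next integer is 2399 + 1 = 2400

MMCD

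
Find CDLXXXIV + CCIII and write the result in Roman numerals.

CDLXXXIV = 484
CCIII = 203
484 + 203 = 687

DCLXXXVII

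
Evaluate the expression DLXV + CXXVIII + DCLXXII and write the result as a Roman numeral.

DLXV = 565, CXXVIII = 128, DCLXXII = 672
565 + 128 = 693
693 + 672 = 1365

MCCCLXV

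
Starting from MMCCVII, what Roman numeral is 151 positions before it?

MMCCVII = 2207
2207 - 151 = 2056

MMLVI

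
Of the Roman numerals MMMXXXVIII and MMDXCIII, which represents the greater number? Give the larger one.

MMMXXXVIII = 3038
MMDXCIII = 2593
3038 is larger

MMMXXXVIII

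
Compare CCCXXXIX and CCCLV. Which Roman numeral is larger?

CCCXXXIX = 339
CCCLV = 355
355 is larger

CCCLV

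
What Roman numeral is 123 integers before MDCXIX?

MDCXIX = 1619
1619 - 123 = 1496

MCDXCVI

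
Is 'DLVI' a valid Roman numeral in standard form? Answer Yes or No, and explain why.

'DLVI': Check the rules: uses only the symbols I, V, X, L, C, D, M; no symbol is repeated more than three times in a row; V, L and D each appear at most once; no smaller symbol precedes a larger one (values never increase from left to right). Value: D (500) + L (50) + V (5) + I (1) = 556. So it is a valid standard Roman numeral.

Yes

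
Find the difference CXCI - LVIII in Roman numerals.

CXCI = 191
LVIII = 58
191 - 58 = 133

CXXXIII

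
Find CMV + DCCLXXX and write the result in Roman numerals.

CMV = 905
DCCLXXX = 780
905 + 780 = 1685

MDCLXXXV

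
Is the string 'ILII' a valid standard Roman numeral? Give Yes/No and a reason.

'ILII': Invalid subtractive combination: IL

No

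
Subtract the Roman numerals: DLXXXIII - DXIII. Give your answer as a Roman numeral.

DLXXXIII = 583
DXIII = 513
583 - 513 = 70

LXX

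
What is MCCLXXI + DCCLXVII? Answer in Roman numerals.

MCCLXXI = 1271
DCCLXVII = 767
1271 + 767 = 2038

MMXXXVIII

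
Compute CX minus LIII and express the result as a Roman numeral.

CX = 110
LIII = 53
110 - 53 = 57

LVII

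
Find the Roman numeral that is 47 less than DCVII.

DCVII = 607
607 - 47 = 560

DLX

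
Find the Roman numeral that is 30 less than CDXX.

CDXX = 420
420 - 30 = 390

CCCXC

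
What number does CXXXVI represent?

CXXXVI: C=100, X=10, X=10, X=10, V=5, I=1
100 + 10 + 10 + 10 + 5 + 1 = 136

136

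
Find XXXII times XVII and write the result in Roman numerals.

XXXII = 32
XVII = 17
32 × 17 = 544

DXLIV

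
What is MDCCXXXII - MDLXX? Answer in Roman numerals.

MDCCXXXII = 1732
MDLXX = 1570
1732 - 1570 = 162

CLXII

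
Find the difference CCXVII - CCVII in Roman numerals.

CCXVII = 217
CCVII = 207
217 - 207 = 10

X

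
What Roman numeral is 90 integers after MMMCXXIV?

MMMCXXIV = 3124
3124 + 90 = 3214

MMMCCXIV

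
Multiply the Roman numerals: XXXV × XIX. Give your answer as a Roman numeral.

XXXV = 35
XIX = 19
35 × 19 = 665

DCLXV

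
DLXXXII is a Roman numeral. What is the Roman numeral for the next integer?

DLXXXII = 582, so the next integer is 582 + 1 = 583

DLXXXIII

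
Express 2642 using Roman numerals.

Convert 2642 to Roman numerals:
  2642 contains 2×1000 (MM)
  642 contains 1×500 (D)
  142 contains 1×100 (C)
  42 contains 1×40 (XL)
  2 contains 2×1 (II)

MMDCXLII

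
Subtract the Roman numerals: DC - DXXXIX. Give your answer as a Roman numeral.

DC = 600
DXXXIX = 539
600 - 539 = 61

LXI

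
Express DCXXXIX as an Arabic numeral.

DCXXXIX: D=500, C=100, X=10, X=10, X=10, IX=9
500 + 100 + 10 + 10 + 10 + 9 = 639

639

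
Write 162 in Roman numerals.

Convert 162 to Roman numerals:
  162 contains 1×100 (C)
  62 contains 1×50 (L)
  12 contains 1×10 (X)
  2 contains 2×1 (II)

CLXII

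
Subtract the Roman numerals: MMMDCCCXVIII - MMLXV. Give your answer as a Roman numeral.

MMMDCCCXVIII = 3818
MMLXV = 2065
3818 - 2065 = 1753

MDCCLIII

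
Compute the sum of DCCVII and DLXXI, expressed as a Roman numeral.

DCCVII = 707
DLXXI = 571
707 + 571 = 1278

MCCLXXVIII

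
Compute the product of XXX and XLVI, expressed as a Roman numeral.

XXX = 30
XLVI = 46
30 × 46 = 1380

MCCCLXXX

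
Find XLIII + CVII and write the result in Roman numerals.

XLIII = 43
CVII = 107
43 + 107 = 150

CL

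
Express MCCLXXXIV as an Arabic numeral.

MCCLXXXIV: M=1000, C=100, C=100, L=50, X=10, X=10, X=10, IV=4
1000 + 100 + 100 + 50 + 10 + 10 + 10 + 4 = 1284

1284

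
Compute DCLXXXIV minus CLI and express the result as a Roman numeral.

DCLXXXIV = 684
CLI = 151
684 - 151 = 533

DXXXIII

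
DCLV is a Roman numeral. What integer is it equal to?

DCLV: D=500, C=100, L=50, V=5
500 + 100 + 50 + 5 = 655

655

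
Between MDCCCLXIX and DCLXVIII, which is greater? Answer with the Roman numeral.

MDCCCLXIX = 1869
DCLXVIII = 668
1869 is larger

MDCCCLXIX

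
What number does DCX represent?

DCX: D=500, C=100, X=10
500 + 100 + 10 = 610

610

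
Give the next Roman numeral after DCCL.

DCCL = 750; next is 751

DCCLI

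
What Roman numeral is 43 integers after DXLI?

DXLI = 541
541 + 43 = 584

DLXXXIV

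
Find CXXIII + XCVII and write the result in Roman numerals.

CXXIII = 123
XCVII = 97
123 + 97 = 220

CCXX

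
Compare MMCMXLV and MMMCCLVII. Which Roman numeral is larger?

MMCMXLV = 2945
MMMCCLVII = 3257
3257 is larger

MMMCCLVII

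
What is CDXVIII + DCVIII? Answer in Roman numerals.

CDXVIII = 418
DCVIII = 608
418 + 608 = 1026

MXXVI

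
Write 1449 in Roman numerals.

Convert 1449 to Roman numerals:
  1449 contains 1×1000 (M)
  449 contains 1×400 (CD)
  49 contains 1×40 (XL)
  9 contains 1×9 (IX)

MCDXLIX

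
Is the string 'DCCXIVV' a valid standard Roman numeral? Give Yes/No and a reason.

'DCCXIVV': V should not appear more than once

No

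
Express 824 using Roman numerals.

Convert 824 to Roman numerals:
  824 contains 1×500 (D)
  324 contains 3×100 (CCC)
  24 contains 2×10 (XX)
  4 contains 1×4 (IV)

DCCCXXIV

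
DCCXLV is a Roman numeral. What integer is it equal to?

DCCXLV: D=500, C=100, C=100, XL=40, V=5
500 + 100 + 100 + 40 + 5 = 745

745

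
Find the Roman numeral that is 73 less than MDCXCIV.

MDCXCIV = 1694
1694 - 73 = 1621

MDCXXI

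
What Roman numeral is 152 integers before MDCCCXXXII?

MDCCCXXXII = 1832
1832 - 152 = 1680

MDCLXXX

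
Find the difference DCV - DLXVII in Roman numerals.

DCV = 605
DLXVII = 567
605 - 567 = 38

XXXVIII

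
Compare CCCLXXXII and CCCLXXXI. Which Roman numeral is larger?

CCCLXXXII = 382
CCCLXXXI = 381
382 is larger

CCCLXXXII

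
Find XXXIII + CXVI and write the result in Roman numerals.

XXXIII = 33
CXVI = 116
33 + 116 = 149

CXLIX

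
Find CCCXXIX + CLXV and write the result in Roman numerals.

CCCXXIX = 329
CLXV = 165
329 + 165 = 494

CDXCIV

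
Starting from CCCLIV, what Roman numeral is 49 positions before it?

CCCLIV = 354
354 - 49 = 305

CCCV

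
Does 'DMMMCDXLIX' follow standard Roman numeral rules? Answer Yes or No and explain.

'DMMMCDXLIX': D should not appear more than once

No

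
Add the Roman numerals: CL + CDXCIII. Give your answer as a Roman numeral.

CL = 150
CDXCIII = 493
150 + 493 = 643

DCXLIII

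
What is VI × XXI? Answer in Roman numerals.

VI = 6
XXI = 21
6 × 21 = 126

CXXVI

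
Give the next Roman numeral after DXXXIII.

DXXXIII = 533, so the next integer is 533 + 1 = 534

DXXXIV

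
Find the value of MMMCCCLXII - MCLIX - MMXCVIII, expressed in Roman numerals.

MMMCCCLXII = 3362, MCLIX = 1159, MMXCVIII = 2098
3362 - 1159 = 2203
2203 - 2098 = 105

CV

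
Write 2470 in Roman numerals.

Convert 2470 to Roman numerals:
  2470 contains 2×1000 (MM)
  470 contains 1×400 (CD)
  70 contains 1×50 (L)
  20 contains 2×10 (XX)

MMCDLXX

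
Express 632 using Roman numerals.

Convert 632 to Roman numerals:
  632 contains 1×500 (D)
  132 contains 1×100 (C)
  32 contains 3×10 (XXX)
  2 contains 2×1 (II)

DCXXXII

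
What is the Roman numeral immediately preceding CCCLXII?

CCCLXII = 362, so the previous integer is 362 - 1 = 361

CCCLXI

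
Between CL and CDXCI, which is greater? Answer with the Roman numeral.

CL = 150
CDXCI = 491
491 is larger

CDXCI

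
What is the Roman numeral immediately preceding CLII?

CLII = 152, so the previous integer is 152 - 1 = 151

CLI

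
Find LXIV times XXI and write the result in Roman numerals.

LXIV = 64
XXI = 21
64 × 21 = 1344

MCCCXLIV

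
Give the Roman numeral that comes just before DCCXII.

DCCXII = 712, so the previous integer is 712 - 1 = 711

DCCXI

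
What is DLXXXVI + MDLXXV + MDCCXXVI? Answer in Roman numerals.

DLXXXVI = 586, MDLXXV = 1575, MDCCXXVI = 1726
586 + 1575 = 2161
2161 + 1726 = 3887

MMMDCCCLXXXVII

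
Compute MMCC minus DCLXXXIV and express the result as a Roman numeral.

MMCC = 2200
DCLXXXIV = 684
2200 - 684 = 1516

MDXVI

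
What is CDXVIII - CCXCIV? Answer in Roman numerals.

CDXVIII = 418
CCXCIV = 294
418 - 294 = 124

CXXIV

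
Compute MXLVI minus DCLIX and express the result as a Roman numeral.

MXLVI = 1046
DCLIX = 659
1046 - 659 = 387

CCCLXXXVII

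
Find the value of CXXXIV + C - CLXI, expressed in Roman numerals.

CXXXIV = 134, C = 100, CLXI = 161
134 + 100 = 234
234 - 161 = 73

LXXIII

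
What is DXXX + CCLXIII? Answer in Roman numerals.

DXXX = 530
CCLXIII = 263
530 + 263 = 793

DCCXCIII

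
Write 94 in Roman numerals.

Convert 94 to Roman numerals:
  94 contains 1×90 (XC)
  4 contains 1×4 (IV)

XCIV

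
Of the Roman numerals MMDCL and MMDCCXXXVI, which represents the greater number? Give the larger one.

MMDCL = 2650
MMDCCXXXVI = 2736
2736 is larger

MMDCCXXXVI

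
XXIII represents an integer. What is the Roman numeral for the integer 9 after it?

XXIII = 23
23 + 9 = 32

XXXII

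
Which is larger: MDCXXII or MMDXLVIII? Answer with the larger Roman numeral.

MDCXXII = 1622
MMDXLVIII = 2548
2548 is larger

MMDXLVIII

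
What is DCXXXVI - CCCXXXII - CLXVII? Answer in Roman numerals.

DCXXXVI = 636, CCCXXXII = 332, CLXVII = 167
636 - 332 = 304
304 - 167 = 137

CXXXVII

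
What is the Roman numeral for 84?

Convert 84 to Roman numerals:
  84 contains 1×50 (L)
  34 contains 3×10 (XXX)
  4 contains 1×4 (IV)

LXXXIV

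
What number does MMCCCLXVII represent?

MMCCCLXVII: M=1000, M=1000, C=100, C=100, C=100, L=50, X=10, V=5, I=1, I=1
1000 + 1000 + 100 + 100 + 100 + 50 + 10 + 5 + 1 + 1 = 2367

2367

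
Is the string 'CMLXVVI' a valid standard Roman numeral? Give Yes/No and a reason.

'CMLXVVI': V should not appear more than once

No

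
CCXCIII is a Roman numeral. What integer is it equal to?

CCXCIII: C=100, C=100, XC=90, I=1, I=1, I=1
100 + 100 + 90 + 1 + 1 + 1 = 293

293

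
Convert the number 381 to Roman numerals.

Convert 381 to Roman numerals:
  381 contains 3×100 (CCC)
  81 contains 1×50 (L)
  31 contains 3×10 (XXX)
  1 contains 1×1 (I)

CCCLXXXI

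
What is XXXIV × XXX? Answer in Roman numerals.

XXXIV = 34
XXX = 30
34 × 30 = 1020

MXX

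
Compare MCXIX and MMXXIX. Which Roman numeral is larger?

MCXIX = 1119
MMXXIX = 2029
2029 is larger

MMXXIX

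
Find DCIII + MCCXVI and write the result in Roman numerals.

DCIII = 603
MCCXVI = 1216
603 + 1216 = 1819

MDCCCXIX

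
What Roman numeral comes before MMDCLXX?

MMDCLXX = 2670; previous is 2669

MMDCLXIX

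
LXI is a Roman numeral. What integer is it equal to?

LXI: L=50, X=10, I=1
50 + 10 + 1 = 61

61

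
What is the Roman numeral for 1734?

Convert 1734 to Roman numerals:
  1734 contains 1×1000 (M)
  734 contains 1×500 (D)
  234 contains 2×100 (CC)
  34 contains 3×10 (XXX)
  4 contains 1×4 (IV)

MDCCXXXIV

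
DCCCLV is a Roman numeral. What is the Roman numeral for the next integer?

DCCCLV = 855; next is 856

DCCCLVI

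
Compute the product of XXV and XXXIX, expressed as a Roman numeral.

XXV = 25
XXXIX = 39
25 × 39 = 975

CMLXXV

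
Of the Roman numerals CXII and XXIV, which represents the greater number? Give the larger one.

CXII = 112
XXIV = 24
112 is larger

CXII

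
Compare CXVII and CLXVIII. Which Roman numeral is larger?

CXVII = 117
CLXVIII = 168
168 is larger

CLXVIII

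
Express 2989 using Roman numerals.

Convert 2989 to Roman numerals:
  2989 contains 2×1000 (MM)
  989 contains 1×900 (CM)
  89 contains 1×50 (L)
  39 contains 3×10 (XXX)
  9 contains 1×9 (IX)

MMCMLXXXIX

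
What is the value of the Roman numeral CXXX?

CXXX: C=100, X=10, X=10, X=10
100 + 10 + 10 + 10 = 130

130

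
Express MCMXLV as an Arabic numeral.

MCMXLV: M=1000, CM=900, XL=40, V=5
1000 + 900 + 40 + 5 = 1945

1945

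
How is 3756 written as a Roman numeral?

Convert 3756 to Roman numerals:
  3756 contains 3×1000 (MMM)
  756 contains 1×500 (D)
  256 contains 2×100 (CC)
  56 contains 1×50 (L)
  6 contains 1×5 (V)
  1 contains 1×1 (I)

MMMDCCLVI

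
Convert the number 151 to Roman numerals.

Convert 151 to Roman numerals:
  151 contains 1×100 (C)
  51 contains 1×50 (L)
  1 contains 1×1 (I)

CLI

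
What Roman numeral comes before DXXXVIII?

DXXXVIII = 538, so the previous integer is 538 - 1 = 537

DXXXVII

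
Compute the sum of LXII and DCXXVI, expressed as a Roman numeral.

LXII = 62
DCXXVI = 626
62 + 626 = 688

DCLXXXVIII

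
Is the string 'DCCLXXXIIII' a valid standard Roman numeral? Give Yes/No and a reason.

'DCCLXXXIIII': More than 3 consecutive I's

No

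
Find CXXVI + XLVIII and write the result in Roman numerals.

CXXVI = 126
XLVIII = 48
126 + 48 = 174

CLXXIV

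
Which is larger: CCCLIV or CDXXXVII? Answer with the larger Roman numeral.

CCCLIV = 354
CDXXXVII = 437
437 is larger

CDXXXVII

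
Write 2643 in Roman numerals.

Convert 2643 to Roman numerals:
  2643 contains 2×1000 (MM)
  643 contains 1×500 (D)
  143 contains 1×100 (C)
  43 contains 1×40 (XL)
  3 contains 3×1 (III)

MMDCXLIII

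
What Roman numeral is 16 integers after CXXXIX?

CXXXIX = 139
139 + 16 = 155

CLV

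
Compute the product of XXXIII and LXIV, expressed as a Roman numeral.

XXXIII = 33
LXIV = 64
33 × 64 = 2112

MMCXII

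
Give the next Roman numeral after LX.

LX = 60; next is 61

LXI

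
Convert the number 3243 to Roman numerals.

Convert 3243 to Roman numerals:
  3243 contains 3×1000 (MMM)
  243 contains 2×100 (CC)
  43 contains 1×40 (XL)
  3 contains 3×1 (III)

MMMCCXLIII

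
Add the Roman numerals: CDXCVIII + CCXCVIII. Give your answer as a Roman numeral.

CDXCVIII = 498
CCXCVIII = 298
498 + 298 = 796

DCCXCVI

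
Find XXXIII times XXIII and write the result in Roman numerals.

XXXIII = 33
XXIII = 23
33 × 23 = 759

DCCLIX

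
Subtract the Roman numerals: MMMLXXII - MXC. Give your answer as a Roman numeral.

MMMLXXII = 3072
MXC = 1090
3072 - 1090 = 1982

MCMLXXXII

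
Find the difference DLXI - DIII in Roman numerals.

DLXI = 561
DIII = 503
561 - 503 = 58

LVIII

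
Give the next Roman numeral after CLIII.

CLIII = 153; next is 154

CLIV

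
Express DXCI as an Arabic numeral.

DXCI: D=500, XC=90, I=1
500 + 90 + 1 = 591

591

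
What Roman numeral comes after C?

C = 100, so the next integer is 100 + 1 = 101

CI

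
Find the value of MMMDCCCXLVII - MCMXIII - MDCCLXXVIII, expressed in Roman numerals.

MMMDCCCXLVII = 3847, MCMXIII = 1913, MDCCLXXVIII = 1778
3847 - 1913 = 1934
1934 - 1778 = 156

CLVI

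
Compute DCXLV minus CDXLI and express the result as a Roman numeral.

DCXLV = 645
CDXLI = 441
645 - 441 = 204

CCIV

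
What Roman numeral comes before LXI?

LXI = 61; previous is 60

LX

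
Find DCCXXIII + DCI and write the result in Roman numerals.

DCCXXIII = 723
DCI = 601
723 + 601 = 1324

MCCCXXIV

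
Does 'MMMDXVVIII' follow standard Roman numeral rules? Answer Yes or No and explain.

'MMMDXVVIII': V should not appear more than once

No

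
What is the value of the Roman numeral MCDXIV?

MCDXIV: M=1000, CD=400, X=10, IV=4
1000 + 400 + 10 + 4 = 1414

1414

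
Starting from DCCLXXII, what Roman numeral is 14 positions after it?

DCCLXXII = 772
772 + 14 = 786

DCCLXXXVI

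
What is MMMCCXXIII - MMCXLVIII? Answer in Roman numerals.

MMMCCXXIII = 3223
MMCXLVIII = 2148
3223 - 2148 = 1075

MLXXV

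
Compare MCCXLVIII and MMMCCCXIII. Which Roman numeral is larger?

MCCXLVIII = 1248
MMMCCCXIII = 3313
3313 is larger

MMMCCCXIII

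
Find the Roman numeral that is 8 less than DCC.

DCC = 700
700 - 8 = 692

DCXCII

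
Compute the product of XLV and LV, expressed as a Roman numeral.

XLV = 45
LV = 55
45 × 55 = 2475

MMCDLXXV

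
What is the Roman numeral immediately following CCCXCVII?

CCCXCVII = 397, so the next integer is 397 + 1 = 398

CCCXCVIII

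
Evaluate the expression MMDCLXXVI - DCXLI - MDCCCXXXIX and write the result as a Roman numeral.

MMDCLXXVI = 2676, DCXLI = 641, MDCCCXXXIX = 1839
2676 - 641 = 2035
2035 - 1839 = 196

CXCVI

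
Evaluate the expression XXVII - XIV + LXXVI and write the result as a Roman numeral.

XXVII = 27, XIV = 14, LXXVI = 76
27 - 14 = 13
13 + 76 = 89

LXXXIX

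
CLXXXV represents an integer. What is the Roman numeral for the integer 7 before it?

CLXXXV = 185
185 - 7 = 178

CLXXVIII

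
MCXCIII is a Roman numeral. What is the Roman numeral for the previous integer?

MCXCIII = 1193; previous is 1192

MCXCII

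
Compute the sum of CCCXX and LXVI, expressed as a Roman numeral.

CCCXX = 320
LXVI = 66
320 + 66 = 386

CCCLXXXVI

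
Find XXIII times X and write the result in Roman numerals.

XXIII = 23
X = 10
23 × 10 = 230

CCXXX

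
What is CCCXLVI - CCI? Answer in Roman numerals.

CCCXLVI = 346
CCI = 201
346 - 201 = 145

CXLV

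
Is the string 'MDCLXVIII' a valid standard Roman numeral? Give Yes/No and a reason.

'MDCLXVIII': Check the rules: uses only the symbols I, V, X, L, C, D, M; no symbol is repeated more than three times in a row; V, L and D each appear at most once; no smaller symbol precedes a larger one (values never increase from left to right). Value: M (1000) + D (500) + C (100) + L (50) + X (10) + V (5) + I (1) + I (1) + I (1) = 1668. So it is a valid standard Roman numeral.

Yes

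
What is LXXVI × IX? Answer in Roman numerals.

LXXVI = 76
IX = 9
76 × 9 = 684

DCLXXXIV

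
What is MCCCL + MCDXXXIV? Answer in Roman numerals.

MCCCL = 1350
MCDXXXIV = 1434
1350 + 1434 = 2784

MMDCCLXXXIV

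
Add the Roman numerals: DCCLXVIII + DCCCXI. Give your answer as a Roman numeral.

DCCLXVIII = 768
DCCCXI = 811
768 + 811 = 1579

MDLXXIX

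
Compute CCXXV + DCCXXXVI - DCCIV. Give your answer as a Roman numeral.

CCXXV = 225, DCCXXXVI = 736, DCCIV = 704
225 + 736 = 961
961 - 704 = 257

CCLVII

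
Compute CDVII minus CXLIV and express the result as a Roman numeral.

CDVII = 407
CXLIV = 144
407 - 144 = 263

CCLXIII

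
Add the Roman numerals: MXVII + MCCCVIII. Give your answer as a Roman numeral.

MXVII = 1017
MCCCVIII = 1308
1017 + 1308 = 2325

MMCCCXXV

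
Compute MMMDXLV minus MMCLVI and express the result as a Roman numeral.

MMMDXLV = 3545
MMCLVI = 2156
3545 - 2156 = 1389

MCCCLXXXIX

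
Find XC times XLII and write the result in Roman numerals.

XC = 90
XLII = 42
90 × 42 = 3780

MMMDCCLXXX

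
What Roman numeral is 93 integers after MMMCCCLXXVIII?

MMMCCCLXXVIII = 3378
3378 + 93 = 3471

MMMCDLXXI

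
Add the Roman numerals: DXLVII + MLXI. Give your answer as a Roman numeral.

DXLVII = 547
MLXI = 1061
547 + 1061 = 1608

MDCVIII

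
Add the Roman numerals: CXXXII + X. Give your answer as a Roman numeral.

CXXXII = 132
X = 10
132 + 10 = 142

CXLII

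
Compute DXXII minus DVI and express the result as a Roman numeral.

DXXII = 522
DVI = 506
522 - 506 = 16

XVI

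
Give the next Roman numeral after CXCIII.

CXCIII = 193, so the next integer is 193 + 1 = 194

CXCIV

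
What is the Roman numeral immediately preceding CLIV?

CLIV = 154, so the previous integer is 154 - 1 = 153

CLIII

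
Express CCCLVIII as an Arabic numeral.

CCCLVIII: C=100, C=100, C=100, L=50, V=5, I=1, I=1, I=1
100 + 100 + 100 + 50 + 5 + 1 + 1 + 1 = 358

358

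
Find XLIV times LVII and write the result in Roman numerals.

XLIV = 44
LVII = 57
44 × 57 = 2508

MMDVIII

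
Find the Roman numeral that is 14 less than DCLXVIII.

DCLXVIII = 668
668 - 14 = 654

DCLIV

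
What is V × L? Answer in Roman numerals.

V = 5
L = 50
5 × 50 = 250

CCL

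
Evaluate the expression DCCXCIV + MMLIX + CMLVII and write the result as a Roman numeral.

DCCXCIV = 794, MMLIX = 2059, CMLVII = 957
794 + 2059 = 2853
2853 + 957 = 3810

MMMDCCCX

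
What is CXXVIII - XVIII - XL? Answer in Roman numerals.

CXXVIII = 128, XVIII = 18, XL = 40
128 - 18 = 110
110 - 40 = 70

LXX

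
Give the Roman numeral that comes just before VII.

VII = 7, so the previous integer is 7 - 1 = 6

VI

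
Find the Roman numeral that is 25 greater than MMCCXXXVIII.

MMCCXXXVIII = 2238
2238 + 25 = 2263

MMCCLXIII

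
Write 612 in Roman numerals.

Convert 612 to Roman numerals:
  612 contains 1×500 (D)
  112 contains 1×100 (C)
  12 contains 1×10 (X)
  2 contains 2×1 (II)

DCXII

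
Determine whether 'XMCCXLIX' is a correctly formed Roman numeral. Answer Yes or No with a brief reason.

'XMCCXLIX': Invalid subtractive combination: XM

No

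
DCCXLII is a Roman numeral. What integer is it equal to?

DCCXLII: D=500, C=100, C=100, XL=40, I=1, I=1
500 + 100 + 100 + 40 + 1 + 1 = 742

742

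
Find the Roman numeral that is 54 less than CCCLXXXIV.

CCCLXXXIV = 384
384 - 54 = 330

CCCXXX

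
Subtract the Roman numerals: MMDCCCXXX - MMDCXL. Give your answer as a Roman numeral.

MMDCCCXXX = 2830
MMDCXL = 2640
2830 - 2640 = 190

CXC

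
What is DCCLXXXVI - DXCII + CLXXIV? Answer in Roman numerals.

DCCLXXXVI = 786, DXCII = 592, CLXXIV = 174
786 - 592 = 194
194 + 174 = 368

CCCLXVIII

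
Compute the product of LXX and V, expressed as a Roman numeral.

LXX = 70
V = 5
70 × 5 = 350

CCCL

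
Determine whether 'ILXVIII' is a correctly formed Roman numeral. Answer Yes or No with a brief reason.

'ILXVIII': Invalid subtractive combination: IL

No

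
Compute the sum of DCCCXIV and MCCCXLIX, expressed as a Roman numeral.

DCCCXIV = 814
MCCCXLIX = 1349
814 + 1349 = 2163

MMCLXIII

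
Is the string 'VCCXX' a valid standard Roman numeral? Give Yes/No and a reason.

'VCCXX': Invalid subtractive combination: VC

No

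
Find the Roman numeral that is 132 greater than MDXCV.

MDXCV = 1595
1595 + 132 = 1727

MDCCXXVII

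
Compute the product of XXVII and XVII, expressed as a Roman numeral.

XXVII = 27
XVII = 17
27 × 17 = 459

CDLIX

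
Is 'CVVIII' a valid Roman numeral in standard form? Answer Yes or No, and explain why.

'CVVIII': V should not appear more than once

No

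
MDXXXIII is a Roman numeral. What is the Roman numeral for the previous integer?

MDXXXIII = 1533, so the previous integer is 1533 - 1 = 1532

MDXXXII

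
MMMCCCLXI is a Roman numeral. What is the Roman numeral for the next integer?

MMMCCCLXI = 3361, so the next integer is 3361 + 1 = 3362

MMMCCCLXII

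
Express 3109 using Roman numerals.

Convert 3109 to Roman numerals:
  3109 contains 3×1000 (MMM)
  109 contains 1×100 (C)
  9 contains 1×9 (IX)

MMMCIX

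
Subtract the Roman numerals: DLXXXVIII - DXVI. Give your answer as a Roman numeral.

DLXXXVIII = 588
DXVI = 516
588 - 516 = 72

LXXII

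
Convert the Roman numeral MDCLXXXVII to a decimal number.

MDCLXXXVII: M=1000, D=500, C=100, L=50, X=10, X=10, X=10, V=5, I=1, I=1
1000 + 500 + 100 + 50 + 10 + 10 + 10 + 5 + 1 + 1 = 1687

1687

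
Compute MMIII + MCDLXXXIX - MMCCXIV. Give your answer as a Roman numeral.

MMIII = 2003, MCDLXXXIX = 1489, MMCCXIV = 2214
2003 + 1489 = 3492
3492 - 2214 = 1278

MCCLXXVIII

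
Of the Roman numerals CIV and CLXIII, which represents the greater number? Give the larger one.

CIV = 104
CLXIII = 163
163 is larger

CLXIII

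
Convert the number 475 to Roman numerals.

Convert 475 to Roman numerals:
  475 contains 1×400 (CD)
  75 contains 1×50 (L)
  25 contains 2×10 (XX)
  5 contains 1×5 (V)

CDLXXV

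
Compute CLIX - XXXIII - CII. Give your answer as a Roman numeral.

CLIX = 159, XXXIII = 33, CII = 102
159 - 33 = 126
126 - 102 = 24

XXIV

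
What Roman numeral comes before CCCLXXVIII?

CCCLXXVIII = 378, so the previous integer is 378 - 1 = 377

CCCLXXVII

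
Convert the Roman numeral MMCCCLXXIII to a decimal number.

MMCCCLXXIII: M=1000, M=1000, C=100, C=100, C=100, L=50, X=10, X=10, I=1, I=1, I=1
1000 + 1000 + 100 + 100 + 100 + 50 + 10 + 10 + 1 + 1 + 1 = 2373

2373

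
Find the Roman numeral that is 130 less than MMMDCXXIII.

MMMDCXXIII = 3623
3623 - 130 = 3493

MMMCDXCIII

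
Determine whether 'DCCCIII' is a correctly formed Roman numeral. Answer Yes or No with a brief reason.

'DCCCIII': Check the rules: uses only the symbols I, V, X, L, C, D, M; no symbol is repeated more than three times in a row; V, L and D each appear at most once; no smaller symbol precedes a larger one (values never increase from left to right). Value: D (500) + C (100) + C (100) + C (100) + I (1) + I (1) + I (1) = 803. So it is a valid standard Roman numeral.

Yes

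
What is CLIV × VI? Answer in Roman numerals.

CLIV = 154
VI = 6
154 × 6 = 924

CMXXIV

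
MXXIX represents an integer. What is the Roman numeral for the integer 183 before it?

MXXIX = 1029
1029 - 183 = 846

DCCCXLVI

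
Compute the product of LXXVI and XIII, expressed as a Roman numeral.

LXXVI = 76
XIII = 13
76 × 13 = 988

CMLXXXVIII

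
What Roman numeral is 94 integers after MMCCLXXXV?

MMCCLXXXV = 2285
2285 + 94 = 2379

MMCCCLXXIX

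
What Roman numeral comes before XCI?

XCI = 91; previous is 90

XC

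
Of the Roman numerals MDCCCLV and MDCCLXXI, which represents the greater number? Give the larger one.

MDCCCLV = 1855
MDCCLXXI = 1771
1855 is larger

MDCCCLV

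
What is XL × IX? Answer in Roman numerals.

XL = 40
IX = 9
40 × 9 = 360

CCCLX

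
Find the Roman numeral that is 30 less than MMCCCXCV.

MMCCCXCV = 2395
2395 - 30 = 2365

MMCCCLXV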